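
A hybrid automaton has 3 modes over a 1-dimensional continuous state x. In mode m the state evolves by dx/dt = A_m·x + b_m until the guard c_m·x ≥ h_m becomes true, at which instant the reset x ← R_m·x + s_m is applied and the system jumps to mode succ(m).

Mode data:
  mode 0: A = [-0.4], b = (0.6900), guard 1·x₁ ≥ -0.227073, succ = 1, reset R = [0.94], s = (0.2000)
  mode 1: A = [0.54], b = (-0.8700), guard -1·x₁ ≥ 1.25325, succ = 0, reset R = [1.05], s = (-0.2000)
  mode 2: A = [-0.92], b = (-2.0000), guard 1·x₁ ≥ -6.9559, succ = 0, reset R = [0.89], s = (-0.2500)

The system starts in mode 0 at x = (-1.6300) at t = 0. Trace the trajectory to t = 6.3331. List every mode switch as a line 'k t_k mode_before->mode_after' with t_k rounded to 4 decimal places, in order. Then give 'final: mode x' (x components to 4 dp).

Mode 0: guard c·x = -0.2271 hit at Δt = 1.3539 (t = 1.3539), x⁻ = (-0.2271) → reset → x⁺ = (-0.0134), jump to mode 1
Mode 1: guard c·x = 1.2532 hit at Δt = 1.0502 (t = 2.4041), x⁻ = (-1.2532) → reset → x⁺ = (-1.5159), jump to mode 0
Mode 0: guard c·x = -0.2271 hit at Δt = 1.2674 (t = 3.6715), x⁻ = (-0.2271) → reset → x⁺ = (-0.0134), jump to mode 1
Mode 1: guard c·x = 1.2532 hit at Δt = 1.0502 (t = 4.7217), x⁻ = (-1.2532) → reset → x⁺ = (-1.5159), jump to mode 0
Mode 0: guard c·x = -0.2271 hit at Δt = 1.2674 (t = 5.9891), x⁻ = (-0.2271) → reset → x⁺ = (-0.0134), jump to mode 1
Mode 1: flow for 0.3440 to horizon, guard not reached → x = (-0.3451)

1 1.3539 0->1
2 2.4041 1->0
3 3.6715 0->1
4 4.7217 1->0
5 5.9891 0->1
final: 1 -0.3451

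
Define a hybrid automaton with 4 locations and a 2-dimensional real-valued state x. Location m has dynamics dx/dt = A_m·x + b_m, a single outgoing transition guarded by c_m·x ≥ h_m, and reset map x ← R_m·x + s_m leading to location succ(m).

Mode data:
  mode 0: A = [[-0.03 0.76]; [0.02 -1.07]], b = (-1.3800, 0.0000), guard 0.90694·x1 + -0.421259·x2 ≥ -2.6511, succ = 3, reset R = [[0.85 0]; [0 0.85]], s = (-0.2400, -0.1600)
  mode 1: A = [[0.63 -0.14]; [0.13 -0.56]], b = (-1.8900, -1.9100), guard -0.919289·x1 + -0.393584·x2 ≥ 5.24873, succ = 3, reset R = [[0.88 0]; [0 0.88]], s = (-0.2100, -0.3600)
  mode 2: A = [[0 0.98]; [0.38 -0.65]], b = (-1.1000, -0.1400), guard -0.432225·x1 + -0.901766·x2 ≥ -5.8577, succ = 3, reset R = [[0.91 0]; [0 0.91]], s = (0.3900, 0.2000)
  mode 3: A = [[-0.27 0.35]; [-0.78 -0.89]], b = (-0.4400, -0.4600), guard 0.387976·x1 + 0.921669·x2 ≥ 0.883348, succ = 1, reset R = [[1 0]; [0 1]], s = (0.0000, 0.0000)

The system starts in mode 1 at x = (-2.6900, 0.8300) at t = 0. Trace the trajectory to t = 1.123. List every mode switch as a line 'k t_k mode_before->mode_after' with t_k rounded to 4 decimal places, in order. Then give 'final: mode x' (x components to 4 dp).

1 0.6192 1->3
final: 3 -4.5553 0.7067

Mode 1: guard c·x = 5.2487 hit at Δt = 0.6192 (t = 0.6192), x⁻ = (-5.4148, -0.6883) → reset → x⁺ = (-4.9751, -0.9657), jump to mode 3
Mode 3: flow for 0.5038 to horizon, guard not reached → x = (-4.5553, 0.7067)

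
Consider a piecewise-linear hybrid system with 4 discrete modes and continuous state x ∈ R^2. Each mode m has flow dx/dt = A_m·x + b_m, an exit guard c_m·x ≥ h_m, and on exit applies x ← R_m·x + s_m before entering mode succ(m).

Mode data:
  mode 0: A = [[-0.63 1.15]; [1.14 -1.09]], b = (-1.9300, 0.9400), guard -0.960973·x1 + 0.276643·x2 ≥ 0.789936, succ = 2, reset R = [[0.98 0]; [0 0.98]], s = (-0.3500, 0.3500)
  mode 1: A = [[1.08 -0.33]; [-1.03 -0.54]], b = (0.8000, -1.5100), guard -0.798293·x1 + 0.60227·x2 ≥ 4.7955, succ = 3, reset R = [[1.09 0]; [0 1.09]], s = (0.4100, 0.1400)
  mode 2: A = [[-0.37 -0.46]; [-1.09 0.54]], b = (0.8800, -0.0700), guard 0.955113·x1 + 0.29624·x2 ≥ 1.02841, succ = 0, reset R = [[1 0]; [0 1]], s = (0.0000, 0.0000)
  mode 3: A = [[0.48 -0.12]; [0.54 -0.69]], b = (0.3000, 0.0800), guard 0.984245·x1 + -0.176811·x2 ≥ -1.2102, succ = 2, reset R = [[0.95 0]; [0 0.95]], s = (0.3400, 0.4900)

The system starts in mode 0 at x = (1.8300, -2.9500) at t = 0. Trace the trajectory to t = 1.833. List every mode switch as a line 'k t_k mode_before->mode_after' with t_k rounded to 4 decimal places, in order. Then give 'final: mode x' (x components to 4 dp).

1 0.7632 0->2
final: 2 -0.1622 0.2707

Mode 0: guard c·x = 0.7899 hit at Δt = 0.7632 (t = 0.7632), x⁻ = (-1.0626, -0.8357) → reset → x⁺ = (-1.3913, -0.4690), jump to mode 2
Mode 2: flow for 1.0698 to horizon, guard not reached → x = (-0.1622, 0.2707)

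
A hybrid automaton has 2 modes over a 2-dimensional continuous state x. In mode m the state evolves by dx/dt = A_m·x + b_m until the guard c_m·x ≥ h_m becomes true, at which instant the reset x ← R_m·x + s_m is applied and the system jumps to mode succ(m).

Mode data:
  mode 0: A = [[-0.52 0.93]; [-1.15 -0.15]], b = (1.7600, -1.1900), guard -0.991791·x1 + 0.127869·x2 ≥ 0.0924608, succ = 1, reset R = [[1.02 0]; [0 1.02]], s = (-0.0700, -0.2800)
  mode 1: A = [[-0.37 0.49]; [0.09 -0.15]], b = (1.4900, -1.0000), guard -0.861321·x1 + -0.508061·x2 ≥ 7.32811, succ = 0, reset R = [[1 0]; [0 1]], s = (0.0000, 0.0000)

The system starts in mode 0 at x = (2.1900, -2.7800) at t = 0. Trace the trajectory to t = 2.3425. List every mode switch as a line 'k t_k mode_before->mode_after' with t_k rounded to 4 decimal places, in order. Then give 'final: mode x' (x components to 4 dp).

1 1.2033 0->1
final: 1 -1.4462 -5.2950

Mode 0: guard c·x = 0.0925 hit at Δt = 1.2033 (t = 1.2033), x⁻ = (-0.6790, -4.5433) → reset → x⁺ = (-0.7626, -4.9141), jump to mode 1
Mode 1: flow for 1.1392 to horizon, guard not reached → x = (-1.4462, -5.2950)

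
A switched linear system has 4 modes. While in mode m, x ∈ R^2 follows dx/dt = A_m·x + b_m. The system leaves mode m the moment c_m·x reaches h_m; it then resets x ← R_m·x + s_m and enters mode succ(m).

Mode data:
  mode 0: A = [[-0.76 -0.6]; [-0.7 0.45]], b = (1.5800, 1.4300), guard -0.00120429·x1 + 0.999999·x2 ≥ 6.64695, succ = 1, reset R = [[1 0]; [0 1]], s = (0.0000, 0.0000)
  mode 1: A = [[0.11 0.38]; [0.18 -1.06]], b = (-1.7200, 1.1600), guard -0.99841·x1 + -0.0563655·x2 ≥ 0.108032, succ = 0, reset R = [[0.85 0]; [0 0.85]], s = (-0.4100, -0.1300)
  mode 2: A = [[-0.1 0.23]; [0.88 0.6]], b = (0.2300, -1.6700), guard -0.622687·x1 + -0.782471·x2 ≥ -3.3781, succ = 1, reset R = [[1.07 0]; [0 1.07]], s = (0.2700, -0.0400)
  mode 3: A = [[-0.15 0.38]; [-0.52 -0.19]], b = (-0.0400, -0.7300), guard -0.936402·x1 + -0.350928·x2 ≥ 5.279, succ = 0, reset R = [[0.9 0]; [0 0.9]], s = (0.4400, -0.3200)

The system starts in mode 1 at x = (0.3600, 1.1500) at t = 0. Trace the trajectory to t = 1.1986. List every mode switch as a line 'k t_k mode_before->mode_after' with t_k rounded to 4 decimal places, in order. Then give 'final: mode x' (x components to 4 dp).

Mode 1: guard c·x = 0.1080 hit at Δt = 0.4177 (t = 0.4177), x⁻ = (-0.1723, 1.1347) → reset → x⁺ = (-0.5564, 0.8345), jump to mode 0
Mode 0: flow for 0.7809 to horizon, guard not reached → x = (-0.0153, 2.6579)

1 0.4177 1->0
final: 0 -0.0153 2.6579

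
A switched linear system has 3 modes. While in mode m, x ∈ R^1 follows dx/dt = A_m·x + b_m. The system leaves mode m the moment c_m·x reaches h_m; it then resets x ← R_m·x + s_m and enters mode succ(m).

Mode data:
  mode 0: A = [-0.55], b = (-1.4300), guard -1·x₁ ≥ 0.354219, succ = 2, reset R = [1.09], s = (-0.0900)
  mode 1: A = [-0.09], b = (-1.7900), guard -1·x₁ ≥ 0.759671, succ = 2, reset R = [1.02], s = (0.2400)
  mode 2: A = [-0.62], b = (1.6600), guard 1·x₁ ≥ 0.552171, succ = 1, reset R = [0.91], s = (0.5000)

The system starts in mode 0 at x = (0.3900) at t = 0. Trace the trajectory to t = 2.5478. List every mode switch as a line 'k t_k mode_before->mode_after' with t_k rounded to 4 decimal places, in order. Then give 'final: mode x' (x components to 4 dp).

1 0.5204 0->2
2 1.1569 2->1
3 2.1360 1->2
final: 2 0.1890

Mode 0: guard c·x = 0.3542 hit at Δt = 0.5204 (t = 0.5204), x⁻ = (-0.3542) → reset → x⁺ = (-0.4761), jump to mode 2
Mode 2: guard c·x = 0.5522 hit at Δt = 0.6365 (t = 1.1569), x⁻ = (0.5522) → reset → x⁺ = (1.0025), jump to mode 1
Mode 1: guard c·x = 0.7597 hit at Δt = 0.9791 (t = 2.1360), x⁻ = (-0.7597) → reset → x⁺ = (-0.5349), jump to mode 2
Mode 2: flow for 0.4118 to horizon, guard not reached → x = (0.1890)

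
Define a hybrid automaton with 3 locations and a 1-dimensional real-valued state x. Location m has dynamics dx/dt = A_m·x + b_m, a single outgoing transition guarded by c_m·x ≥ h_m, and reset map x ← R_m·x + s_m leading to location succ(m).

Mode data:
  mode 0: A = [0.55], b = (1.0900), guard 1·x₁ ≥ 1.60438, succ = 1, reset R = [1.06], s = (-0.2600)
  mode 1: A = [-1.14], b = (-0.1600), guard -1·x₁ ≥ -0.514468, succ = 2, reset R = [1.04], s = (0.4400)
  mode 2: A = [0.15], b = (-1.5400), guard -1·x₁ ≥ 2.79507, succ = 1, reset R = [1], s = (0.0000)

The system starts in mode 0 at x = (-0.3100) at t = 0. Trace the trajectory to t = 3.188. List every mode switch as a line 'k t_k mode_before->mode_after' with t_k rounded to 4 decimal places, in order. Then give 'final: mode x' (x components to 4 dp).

1 1.3876 0->1
2 2.1608 1->2
final: 2 -0.5728

Mode 0: guard c·x = 1.6044 hit at Δt = 1.3876 (t = 1.3876), x⁻ = (1.6044) → reset → x⁺ = (1.4406), jump to mode 1
Mode 1: guard c·x = -0.5145 hit at Δt = 0.7732 (t = 2.1608), x⁻ = (0.5145) → reset → x⁺ = (0.9750), jump to mode 2
Mode 2: flow for 1.0272 to horizon, guard not reached → x = (-0.5728)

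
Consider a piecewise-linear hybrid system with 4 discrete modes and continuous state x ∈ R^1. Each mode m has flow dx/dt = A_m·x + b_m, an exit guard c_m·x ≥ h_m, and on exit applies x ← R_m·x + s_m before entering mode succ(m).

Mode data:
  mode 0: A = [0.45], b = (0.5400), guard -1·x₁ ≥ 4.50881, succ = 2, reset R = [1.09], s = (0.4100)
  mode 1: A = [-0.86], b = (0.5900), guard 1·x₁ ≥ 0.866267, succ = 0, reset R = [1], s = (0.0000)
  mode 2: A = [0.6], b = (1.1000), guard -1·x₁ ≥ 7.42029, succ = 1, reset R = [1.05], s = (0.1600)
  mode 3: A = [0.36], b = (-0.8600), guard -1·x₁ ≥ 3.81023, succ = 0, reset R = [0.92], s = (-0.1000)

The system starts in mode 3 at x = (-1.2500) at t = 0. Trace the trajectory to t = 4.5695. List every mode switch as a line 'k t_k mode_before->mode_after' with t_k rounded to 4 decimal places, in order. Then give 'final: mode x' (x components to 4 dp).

Mode 3: guard c·x = 3.8102 hit at Δt = 1.4798 (t = 1.4798), x⁻ = (-3.8102) → reset → x⁺ = (-3.6054), jump to mode 0
Mode 0: guard c·x = 4.5088 hit at Δt = 0.7086 (t = 2.1884), x⁻ = (-4.5088) → reset → x⁺ = (-4.5046), jump to mode 2
Mode 2: guard c·x = 7.4203 hit at Δt = 1.2298 (t = 3.4182), x⁻ = (-7.4203) → reset → x⁺ = (-7.6313), jump to mode 1
Mode 1: flow for 1.1513 to horizon, guard not reached → x = (-2.4041)

1 1.4798 3->0
2 2.1884 0->2
3 3.4182 2->1
final: 1 -2.4041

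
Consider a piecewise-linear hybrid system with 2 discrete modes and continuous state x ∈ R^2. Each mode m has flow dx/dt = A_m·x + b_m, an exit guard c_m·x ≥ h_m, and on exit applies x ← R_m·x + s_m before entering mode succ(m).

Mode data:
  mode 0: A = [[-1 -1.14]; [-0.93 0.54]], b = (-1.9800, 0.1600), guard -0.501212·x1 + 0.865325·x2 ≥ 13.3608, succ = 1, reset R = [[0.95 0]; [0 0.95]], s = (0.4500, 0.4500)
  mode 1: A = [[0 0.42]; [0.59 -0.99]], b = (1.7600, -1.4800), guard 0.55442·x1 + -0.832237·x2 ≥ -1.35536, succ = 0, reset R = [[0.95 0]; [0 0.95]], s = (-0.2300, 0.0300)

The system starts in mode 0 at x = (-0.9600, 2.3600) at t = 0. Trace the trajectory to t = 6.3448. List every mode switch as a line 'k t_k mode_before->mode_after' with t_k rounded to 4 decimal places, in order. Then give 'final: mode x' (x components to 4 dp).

Mode 0: guard c·x = 13.3608 hit at Δt = 1.3342 (t = 1.3342), x⁻ = (-7.2652, 11.2321) → reset → x⁺ = (-6.4519, 11.1205), jump to mode 1
Mode 1: guard c·x = -1.3554 hit at Δt = 1.3312 (t = 2.6654), x⁻ = (-1.6446, 0.5330) → reset → x⁺ = (-1.7923, 0.5364), jump to mode 0
Mode 0: guard c·x = 13.3608 hit at Δt = 1.7878 (t = 4.4532), x⁻ = (-7.4376, 11.1322) → reset → x⁺ = (-6.6157, 11.0256), jump to mode 1
Mode 1: guard c·x = -1.3554 hit at Δt = 1.3395 (t = 5.7927), x⁻ = (-1.8490, 0.3968) → reset → x⁺ = (-1.9865, 0.4070), jump to mode 0
Mode 0: flow for 0.5521 to horizon, guard not reached → x = (-2.5628, 1.9707)

1 1.3342 0->1
2 2.6654 1->0
3 4.4532 0->1
4 5.7927 1->0
final: 0 -2.5628 1.9707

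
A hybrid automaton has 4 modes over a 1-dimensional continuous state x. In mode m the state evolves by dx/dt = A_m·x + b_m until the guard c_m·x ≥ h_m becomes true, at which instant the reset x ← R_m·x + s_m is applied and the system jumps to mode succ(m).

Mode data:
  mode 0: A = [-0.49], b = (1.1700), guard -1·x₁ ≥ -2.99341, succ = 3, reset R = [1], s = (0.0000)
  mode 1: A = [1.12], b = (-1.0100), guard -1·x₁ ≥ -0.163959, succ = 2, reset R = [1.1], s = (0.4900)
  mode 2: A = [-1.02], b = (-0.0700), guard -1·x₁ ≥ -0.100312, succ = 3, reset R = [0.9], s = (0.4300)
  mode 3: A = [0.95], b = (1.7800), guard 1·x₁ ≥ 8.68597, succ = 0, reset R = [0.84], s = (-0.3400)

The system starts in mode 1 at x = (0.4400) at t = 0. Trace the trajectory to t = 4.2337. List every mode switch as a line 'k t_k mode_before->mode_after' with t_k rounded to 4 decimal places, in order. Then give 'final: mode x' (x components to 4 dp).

1 0.4184 1->2
2 1.8652 2->3
3 3.4274 3->0
final: 0 5.4652

Mode 1: guard c·x = -0.1640 hit at Δt = 0.4184 (t = 0.4184), x⁻ = (0.1640) → reset → x⁺ = (0.6704), jump to mode 2
Mode 2: guard c·x = -0.1003 hit at Δt = 1.4468 (t = 1.8652), x⁻ = (0.1003) → reset → x⁺ = (0.5203), jump to mode 3
Mode 3: guard c·x = 8.6860 hit at Δt = 1.5622 (t = 3.4274), x⁻ = (8.6860) → reset → x⁺ = (6.9562), jump to mode 0
Mode 0: flow for 0.8063 to horizon, guard not reached → x = (5.4652)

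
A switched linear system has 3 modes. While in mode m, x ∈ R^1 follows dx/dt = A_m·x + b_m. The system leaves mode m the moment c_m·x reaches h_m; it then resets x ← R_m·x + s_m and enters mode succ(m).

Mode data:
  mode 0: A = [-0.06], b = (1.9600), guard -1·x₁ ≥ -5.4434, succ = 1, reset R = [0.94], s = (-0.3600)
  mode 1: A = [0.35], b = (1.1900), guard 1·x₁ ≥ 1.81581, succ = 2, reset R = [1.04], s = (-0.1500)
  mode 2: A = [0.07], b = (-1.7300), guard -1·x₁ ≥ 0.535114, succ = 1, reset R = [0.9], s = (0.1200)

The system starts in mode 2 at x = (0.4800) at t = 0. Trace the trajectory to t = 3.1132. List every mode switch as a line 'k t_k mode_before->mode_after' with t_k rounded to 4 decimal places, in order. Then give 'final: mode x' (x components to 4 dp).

1 0.5862 2->1
2 2.1301 1->2
final: 2 0.1016

Mode 2: guard c·x = 0.5351 hit at Δt = 0.5862 (t = 0.5862), x⁻ = (-0.5351) → reset → x⁺ = (-0.3616), jump to mode 1
Mode 1: guard c·x = 1.8158 hit at Δt = 1.5439 (t = 2.1301), x⁻ = (1.8158) → reset → x⁺ = (1.7384), jump to mode 2
Mode 2: flow for 0.9831 to horizon, guard not reached → x = (0.1016)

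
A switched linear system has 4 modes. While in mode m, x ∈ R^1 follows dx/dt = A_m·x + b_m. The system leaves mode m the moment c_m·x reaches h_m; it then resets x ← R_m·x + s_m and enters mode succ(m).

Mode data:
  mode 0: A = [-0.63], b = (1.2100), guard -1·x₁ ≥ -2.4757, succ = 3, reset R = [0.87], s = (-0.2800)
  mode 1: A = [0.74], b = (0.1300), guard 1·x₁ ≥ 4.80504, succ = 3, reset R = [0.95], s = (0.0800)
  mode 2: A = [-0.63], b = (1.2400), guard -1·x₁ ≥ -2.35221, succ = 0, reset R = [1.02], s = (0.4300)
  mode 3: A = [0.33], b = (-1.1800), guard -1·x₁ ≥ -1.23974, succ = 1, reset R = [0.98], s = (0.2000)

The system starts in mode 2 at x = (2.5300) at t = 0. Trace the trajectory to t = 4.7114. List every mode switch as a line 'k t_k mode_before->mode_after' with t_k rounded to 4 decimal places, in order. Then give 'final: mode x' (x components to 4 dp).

Mode 2: guard c·x = -2.3522 hit at Δt = 0.6040 (t = 0.6040), x⁻ = (2.3522) → reset → x⁺ = (2.8293), jump to mode 0
Mode 0: guard c·x = -2.4757 hit at Δt = 0.7823 (t = 1.3863), x⁻ = (2.4757) → reset → x⁺ = (1.8739), jump to mode 3
Mode 3: guard c·x = -1.2397 hit at Δt = 0.9597 (t = 2.3460), x⁻ = (1.2397) → reset → x⁺ = (1.4149), jump to mode 1
Mode 1: guard c·x = 4.8050 hit at Δt = 1.5425 (t = 3.8885), x⁻ = (4.8050) → reset → x⁺ = (4.6448), jump to mode 3
Mode 3: flow for 0.8229 to horizon, guard not reached → x = (4.9783)

1 0.6040 2->0
2 1.3863 0->3
3 2.3460 3->1
4 3.8885 1->3
final: 3 4.9783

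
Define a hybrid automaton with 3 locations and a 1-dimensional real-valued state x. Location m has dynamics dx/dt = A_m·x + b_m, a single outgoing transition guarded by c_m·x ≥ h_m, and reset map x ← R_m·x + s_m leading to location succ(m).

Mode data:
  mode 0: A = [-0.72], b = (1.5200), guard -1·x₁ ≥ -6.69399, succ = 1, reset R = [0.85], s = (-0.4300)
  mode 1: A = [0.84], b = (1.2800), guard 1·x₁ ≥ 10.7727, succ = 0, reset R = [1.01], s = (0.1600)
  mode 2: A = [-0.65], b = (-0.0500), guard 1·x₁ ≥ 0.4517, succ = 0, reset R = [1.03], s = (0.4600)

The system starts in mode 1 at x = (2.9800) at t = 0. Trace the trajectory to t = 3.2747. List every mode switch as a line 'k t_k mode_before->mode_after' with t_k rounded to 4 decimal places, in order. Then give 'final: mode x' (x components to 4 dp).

Mode 1: guard c·x = 10.7727 hit at Δt = 1.1957 (t = 1.1957), x⁻ = (10.7727) → reset → x⁺ = (11.0404), jump to mode 0
Mode 0: guard c·x = -6.6940 hit at Δt = 0.9264 (t = 2.1221), x⁻ = (6.6940) → reset → x⁺ = (5.2599), jump to mode 1
Mode 1: guard c·x = 10.7727 hit at Δt = 0.7081 (t = 2.8302), x⁻ = (10.7727) → reset → x⁺ = (11.0404), jump to mode 0
Mode 0: flow for 0.4445 to horizon, guard not reached → x = (8.5949)

1 1.1957 1->0
2 2.1221 0->1
3 2.8302 1->0
final: 0 8.5949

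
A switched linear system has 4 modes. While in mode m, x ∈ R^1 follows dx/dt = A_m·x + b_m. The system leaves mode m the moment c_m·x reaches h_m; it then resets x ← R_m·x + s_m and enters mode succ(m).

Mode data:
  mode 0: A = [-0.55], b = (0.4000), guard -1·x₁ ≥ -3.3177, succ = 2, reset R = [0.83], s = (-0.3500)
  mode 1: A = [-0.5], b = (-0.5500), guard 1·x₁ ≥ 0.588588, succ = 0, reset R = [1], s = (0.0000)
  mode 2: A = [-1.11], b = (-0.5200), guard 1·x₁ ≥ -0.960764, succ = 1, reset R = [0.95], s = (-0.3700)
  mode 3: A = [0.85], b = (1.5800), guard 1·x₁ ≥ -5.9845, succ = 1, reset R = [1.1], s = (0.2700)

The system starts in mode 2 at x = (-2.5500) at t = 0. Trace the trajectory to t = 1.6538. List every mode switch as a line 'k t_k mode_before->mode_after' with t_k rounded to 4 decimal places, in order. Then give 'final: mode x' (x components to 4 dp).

1 1.2989 2->1
final: 1 -1.2530

Mode 2: guard c·x = -0.9608 hit at Δt = 1.2989 (t = 1.2989), x⁻ = (-0.9608) → reset → x⁺ = (-1.2827), jump to mode 1
Mode 1: flow for 0.3549 to horizon, guard not reached → x = (-1.2530)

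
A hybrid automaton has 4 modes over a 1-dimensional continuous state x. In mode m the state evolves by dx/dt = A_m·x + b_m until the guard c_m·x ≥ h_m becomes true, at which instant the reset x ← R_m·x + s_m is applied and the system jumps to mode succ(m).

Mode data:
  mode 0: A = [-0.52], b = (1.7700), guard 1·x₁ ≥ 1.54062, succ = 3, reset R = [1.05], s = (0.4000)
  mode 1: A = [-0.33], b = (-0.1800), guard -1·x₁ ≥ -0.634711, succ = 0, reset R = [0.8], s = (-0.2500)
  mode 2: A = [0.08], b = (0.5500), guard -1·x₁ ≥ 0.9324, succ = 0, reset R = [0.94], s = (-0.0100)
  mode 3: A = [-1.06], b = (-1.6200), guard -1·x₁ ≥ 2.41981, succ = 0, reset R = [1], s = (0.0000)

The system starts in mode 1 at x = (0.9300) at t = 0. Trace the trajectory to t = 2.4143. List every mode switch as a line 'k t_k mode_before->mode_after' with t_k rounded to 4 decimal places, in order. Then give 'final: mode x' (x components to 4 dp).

Mode 1: guard c·x = -0.6347 hit at Δt = 0.6767 (t = 0.6767), x⁻ = (0.6347) → reset → x⁺ = (0.2578), jump to mode 0
Mode 0: guard c·x = 1.5406 hit at Δt = 1.0074 (t = 1.6841), x⁻ = (1.5406) → reset → x⁺ = (2.0177), jump to mode 3
Mode 3: flow for 0.7302 to horizon, guard not reached → x = (0.1069)

1 0.6767 1->0
2 1.6841 0->3
final: 3 0.1069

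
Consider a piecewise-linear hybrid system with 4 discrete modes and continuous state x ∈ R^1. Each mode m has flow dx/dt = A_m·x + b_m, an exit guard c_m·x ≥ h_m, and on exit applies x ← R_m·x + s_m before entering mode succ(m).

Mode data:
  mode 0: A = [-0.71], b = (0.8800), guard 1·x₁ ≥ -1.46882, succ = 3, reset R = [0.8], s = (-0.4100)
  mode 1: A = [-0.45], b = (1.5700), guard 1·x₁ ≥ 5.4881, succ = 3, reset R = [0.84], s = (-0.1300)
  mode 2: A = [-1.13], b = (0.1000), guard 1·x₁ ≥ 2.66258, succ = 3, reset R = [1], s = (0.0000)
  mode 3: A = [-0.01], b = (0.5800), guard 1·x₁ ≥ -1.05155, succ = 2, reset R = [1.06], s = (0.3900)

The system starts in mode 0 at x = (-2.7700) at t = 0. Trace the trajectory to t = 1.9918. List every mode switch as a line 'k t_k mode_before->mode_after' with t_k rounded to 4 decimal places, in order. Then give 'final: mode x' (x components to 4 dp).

Mode 0: guard c·x = -1.4688 hit at Δt = 0.5526 (t = 0.5526), x⁻ = (-1.4688) → reset → x⁺ = (-1.5851), jump to mode 3
Mode 3: guard c·x = -1.0515 hit at Δt = 0.8994 (t = 1.4520), x⁻ = (-1.0515) → reset → x⁺ = (-0.7246), jump to mode 2
Mode 2: flow for 0.5398 to horizon, guard not reached → x = (-0.3533)

1 0.5526 0->3
2 1.4520 3->2
final: 2 -0.3533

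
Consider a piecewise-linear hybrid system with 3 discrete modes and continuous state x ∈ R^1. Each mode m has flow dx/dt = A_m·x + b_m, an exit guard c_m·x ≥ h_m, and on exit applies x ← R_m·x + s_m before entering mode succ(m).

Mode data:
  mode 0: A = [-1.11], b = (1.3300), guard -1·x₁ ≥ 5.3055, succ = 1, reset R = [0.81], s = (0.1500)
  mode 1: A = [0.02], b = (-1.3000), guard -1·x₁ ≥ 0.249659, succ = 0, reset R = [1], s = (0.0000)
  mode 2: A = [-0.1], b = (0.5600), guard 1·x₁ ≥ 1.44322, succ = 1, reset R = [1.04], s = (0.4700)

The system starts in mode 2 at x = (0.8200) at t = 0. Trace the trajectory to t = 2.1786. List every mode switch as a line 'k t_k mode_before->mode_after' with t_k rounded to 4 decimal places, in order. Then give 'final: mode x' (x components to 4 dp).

1 1.3970 2->1
final: 1 0.9779

Mode 2: guard c·x = 1.4432 hit at Δt = 1.3970 (t = 1.3970), x⁻ = (1.4432) → reset → x⁺ = (1.9709), jump to mode 1
Mode 1: flow for 0.7816 to horizon, guard not reached → x = (0.9779)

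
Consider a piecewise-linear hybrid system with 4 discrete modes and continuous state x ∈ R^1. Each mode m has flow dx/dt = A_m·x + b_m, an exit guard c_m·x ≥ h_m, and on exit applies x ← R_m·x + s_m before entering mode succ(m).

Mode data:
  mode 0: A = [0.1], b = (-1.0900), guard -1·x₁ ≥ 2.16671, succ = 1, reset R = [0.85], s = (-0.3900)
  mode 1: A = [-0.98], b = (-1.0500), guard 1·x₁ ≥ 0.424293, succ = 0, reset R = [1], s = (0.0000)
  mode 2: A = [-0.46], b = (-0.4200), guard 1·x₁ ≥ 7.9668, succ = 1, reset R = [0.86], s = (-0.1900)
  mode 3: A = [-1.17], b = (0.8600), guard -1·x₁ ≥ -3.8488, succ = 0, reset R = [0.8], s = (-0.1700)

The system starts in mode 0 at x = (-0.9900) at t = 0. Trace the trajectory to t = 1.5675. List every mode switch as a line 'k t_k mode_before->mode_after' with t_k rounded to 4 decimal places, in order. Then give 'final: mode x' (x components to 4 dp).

1 0.9437 0->1
final: 1 -1.7010

Mode 0: guard c·x = 2.1667 hit at Δt = 0.9437 (t = 0.9437), x⁻ = (-2.1667) → reset → x⁺ = (-2.2317), jump to mode 1
Mode 1: flow for 0.6238 to horizon, guard not reached → x = (-1.7010)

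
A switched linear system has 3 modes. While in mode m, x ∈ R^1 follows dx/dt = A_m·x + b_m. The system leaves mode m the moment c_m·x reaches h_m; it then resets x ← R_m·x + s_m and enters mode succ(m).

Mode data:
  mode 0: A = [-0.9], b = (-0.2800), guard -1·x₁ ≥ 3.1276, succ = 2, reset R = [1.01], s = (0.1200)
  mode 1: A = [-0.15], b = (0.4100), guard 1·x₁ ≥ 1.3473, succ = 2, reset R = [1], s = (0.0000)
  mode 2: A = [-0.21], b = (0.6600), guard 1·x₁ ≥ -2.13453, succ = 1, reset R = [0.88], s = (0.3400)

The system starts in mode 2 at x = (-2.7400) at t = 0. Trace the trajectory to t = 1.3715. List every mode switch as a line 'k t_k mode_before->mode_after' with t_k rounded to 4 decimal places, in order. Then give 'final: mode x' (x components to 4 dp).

Mode 2: guard c·x = -2.1345 hit at Δt = 0.5172 (t = 0.5172), x⁻ = (-2.1345) → reset → x⁺ = (-1.5384), jump to mode 1
Mode 1: flow for 0.8543 to horizon, guard not reached → x = (-1.0246)

1 0.5172 2->1
final: 1 -1.0246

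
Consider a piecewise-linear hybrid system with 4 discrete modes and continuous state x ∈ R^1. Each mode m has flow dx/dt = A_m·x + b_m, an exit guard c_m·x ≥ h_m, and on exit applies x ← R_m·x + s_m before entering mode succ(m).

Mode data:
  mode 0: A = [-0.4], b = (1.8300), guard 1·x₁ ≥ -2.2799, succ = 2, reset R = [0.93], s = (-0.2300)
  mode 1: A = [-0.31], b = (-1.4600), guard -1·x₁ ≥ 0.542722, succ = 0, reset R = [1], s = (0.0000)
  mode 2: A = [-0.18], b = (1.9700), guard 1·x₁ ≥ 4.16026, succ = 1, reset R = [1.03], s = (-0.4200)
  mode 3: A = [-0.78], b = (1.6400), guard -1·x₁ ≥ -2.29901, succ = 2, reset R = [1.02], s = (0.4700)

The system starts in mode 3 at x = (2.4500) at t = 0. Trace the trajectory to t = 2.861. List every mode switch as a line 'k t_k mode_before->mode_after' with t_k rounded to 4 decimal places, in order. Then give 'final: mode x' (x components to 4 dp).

1 0.7310 3->2
2 1.7360 2->1
final: 1 1.3404

Mode 3: guard c·x = -2.2990 hit at Δt = 0.7310 (t = 0.7310), x⁻ = (2.2990) → reset → x⁺ = (2.8150), jump to mode 2
Mode 2: guard c·x = 4.1603 hit at Δt = 1.0050 (t = 1.7360), x⁻ = (4.1603) → reset → x⁺ = (3.8651), jump to mode 1
Mode 1: flow for 1.1250 to horizon, guard not reached → x = (1.3404)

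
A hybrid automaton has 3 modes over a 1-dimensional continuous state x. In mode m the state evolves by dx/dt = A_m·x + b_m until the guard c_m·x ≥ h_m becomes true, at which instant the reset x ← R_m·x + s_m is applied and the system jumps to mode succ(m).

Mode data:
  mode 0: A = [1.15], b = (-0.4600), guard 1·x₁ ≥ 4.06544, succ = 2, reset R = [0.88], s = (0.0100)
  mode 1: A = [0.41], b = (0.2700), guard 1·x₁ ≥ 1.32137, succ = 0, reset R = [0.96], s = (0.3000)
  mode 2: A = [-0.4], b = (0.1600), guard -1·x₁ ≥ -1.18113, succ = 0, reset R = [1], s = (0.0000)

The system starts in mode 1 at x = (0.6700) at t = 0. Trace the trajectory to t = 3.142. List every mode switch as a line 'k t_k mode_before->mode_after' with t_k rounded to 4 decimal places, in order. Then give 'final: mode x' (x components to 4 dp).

1 0.9731 1->0
2 1.9672 0->2
final: 2 2.3924

Mode 1: guard c·x = 1.3214 hit at Δt = 0.9731 (t = 0.9731), x⁻ = (1.3214) → reset → x⁺ = (1.5685), jump to mode 0
Mode 0: guard c·x = 4.0654 hit at Δt = 0.9941 (t = 1.9672), x⁻ = (4.0654) → reset → x⁺ = (3.5876), jump to mode 2
Mode 2: flow for 1.1748 to horizon, guard not reached → x = (2.3924)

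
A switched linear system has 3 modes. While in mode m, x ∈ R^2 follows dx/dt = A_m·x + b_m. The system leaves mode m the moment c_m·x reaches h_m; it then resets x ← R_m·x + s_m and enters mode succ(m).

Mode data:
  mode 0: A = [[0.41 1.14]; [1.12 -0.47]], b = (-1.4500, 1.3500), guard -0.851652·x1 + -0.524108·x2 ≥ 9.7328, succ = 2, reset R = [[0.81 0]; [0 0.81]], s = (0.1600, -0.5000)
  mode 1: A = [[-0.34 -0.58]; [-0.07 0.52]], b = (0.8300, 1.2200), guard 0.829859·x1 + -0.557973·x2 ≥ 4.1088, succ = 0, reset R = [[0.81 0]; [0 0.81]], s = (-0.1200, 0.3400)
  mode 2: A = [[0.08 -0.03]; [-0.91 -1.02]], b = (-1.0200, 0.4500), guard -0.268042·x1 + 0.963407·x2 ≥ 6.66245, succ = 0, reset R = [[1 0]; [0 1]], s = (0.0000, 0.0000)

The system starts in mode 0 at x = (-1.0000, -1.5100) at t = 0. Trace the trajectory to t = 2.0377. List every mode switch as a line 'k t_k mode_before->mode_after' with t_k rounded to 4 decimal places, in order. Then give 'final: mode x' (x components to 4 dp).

Mode 0: guard c·x = 9.7328 hit at Δt = 1.3472 (t = 1.3472), x⁻ = (-8.6593, -4.4993) → reset → x⁺ = (-6.8540, -4.1444), jump to mode 2
Mode 2: flow for 0.6905 to horizon, guard not reached → x = (-7.9449, 1.5333)

1 1.3472 0->2
final: 2 -7.9449 1.5333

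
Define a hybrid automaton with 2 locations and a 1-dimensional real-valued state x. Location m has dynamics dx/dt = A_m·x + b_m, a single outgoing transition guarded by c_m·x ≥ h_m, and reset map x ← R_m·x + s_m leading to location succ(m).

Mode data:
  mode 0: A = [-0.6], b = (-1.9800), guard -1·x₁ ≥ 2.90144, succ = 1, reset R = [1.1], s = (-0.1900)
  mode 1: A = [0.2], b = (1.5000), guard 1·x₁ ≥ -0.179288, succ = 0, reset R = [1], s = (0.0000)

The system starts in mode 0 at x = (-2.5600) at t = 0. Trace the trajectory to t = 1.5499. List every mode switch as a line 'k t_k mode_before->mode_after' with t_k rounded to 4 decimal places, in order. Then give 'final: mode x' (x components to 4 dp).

Mode 0: guard c·x = 2.9014 hit at Δt = 1.0313 (t = 1.0313), x⁻ = (-2.9014) → reset → x⁺ = (-3.3816), jump to mode 1
Mode 1: flow for 0.5186 to horizon, guard not reached → x = (-2.9315)

1 1.0313 0->1
final: 1 -2.9315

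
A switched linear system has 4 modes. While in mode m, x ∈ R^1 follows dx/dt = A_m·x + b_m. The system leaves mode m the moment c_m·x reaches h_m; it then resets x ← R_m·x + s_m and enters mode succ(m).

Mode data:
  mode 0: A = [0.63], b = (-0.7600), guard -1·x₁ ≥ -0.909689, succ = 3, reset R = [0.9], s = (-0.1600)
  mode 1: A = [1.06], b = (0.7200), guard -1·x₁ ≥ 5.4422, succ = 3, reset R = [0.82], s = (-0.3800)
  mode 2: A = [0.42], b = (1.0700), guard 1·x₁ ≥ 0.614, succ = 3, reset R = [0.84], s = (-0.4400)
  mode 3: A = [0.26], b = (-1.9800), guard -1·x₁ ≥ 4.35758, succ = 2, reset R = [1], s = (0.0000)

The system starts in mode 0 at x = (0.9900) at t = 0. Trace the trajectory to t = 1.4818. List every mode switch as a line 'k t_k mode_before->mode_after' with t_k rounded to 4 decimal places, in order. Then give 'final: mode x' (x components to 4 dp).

1 0.5011 0->3
final: 3 -1.3618

Mode 0: guard c·x = -0.9097 hit at Δt = 0.5011 (t = 0.5011), x⁻ = (0.9097) → reset → x⁺ = (0.6587), jump to mode 3
Mode 3: flow for 0.9807 to horizon, guard not reached → x = (-1.3618)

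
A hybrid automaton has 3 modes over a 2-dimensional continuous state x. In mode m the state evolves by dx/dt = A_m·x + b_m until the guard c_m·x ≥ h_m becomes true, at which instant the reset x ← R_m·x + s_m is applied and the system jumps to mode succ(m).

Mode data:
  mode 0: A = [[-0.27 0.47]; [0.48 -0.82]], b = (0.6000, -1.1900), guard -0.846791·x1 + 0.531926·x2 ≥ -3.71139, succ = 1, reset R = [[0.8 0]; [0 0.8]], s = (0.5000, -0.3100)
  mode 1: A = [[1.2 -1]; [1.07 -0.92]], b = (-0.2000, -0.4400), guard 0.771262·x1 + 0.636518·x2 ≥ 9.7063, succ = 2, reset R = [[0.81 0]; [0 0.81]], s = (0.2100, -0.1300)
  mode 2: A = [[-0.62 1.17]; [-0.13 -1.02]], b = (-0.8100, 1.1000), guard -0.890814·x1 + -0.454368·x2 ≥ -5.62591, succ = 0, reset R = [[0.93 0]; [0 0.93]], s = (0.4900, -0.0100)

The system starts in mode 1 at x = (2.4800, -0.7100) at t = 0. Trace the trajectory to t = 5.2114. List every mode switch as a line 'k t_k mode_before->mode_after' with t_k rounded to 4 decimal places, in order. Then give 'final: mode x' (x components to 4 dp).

1 1.3894 1->2
2 2.2915 2->0
3 3.6495 0->1
4 4.4209 1->2
final: 2 5.7814 1.6722

Mode 1: guard c·x = 9.7063 hit at Δt = 1.3894 (t = 1.3894), x⁻ = (8.8431, 4.5340) → reset → x⁺ = (7.3729, 3.5425), jump to mode 2
Mode 2: guard c·x = -5.6259 hit at Δt = 0.9021 (t = 2.2915), x⁻ = (5.5141, 1.5711) → reset → x⁺ = (5.6181, 1.4511), jump to mode 0
Mode 0: guard c·x = -3.7114 hit at Δt = 1.3580 (t = 3.6495), x⁻ = (5.4254, 1.6597) → reset → x⁺ = (4.8403, 1.0177), jump to mode 1
Mode 1: guard c·x = 9.7063 hit at Δt = 0.7714 (t = 4.4209), x⁻ = (8.9413, 4.4150) → reset → x⁺ = (7.4525, 3.4461), jump to mode 2
Mode 2: flow for 0.7905 to horizon, guard not reached → x = (5.7814, 1.6722)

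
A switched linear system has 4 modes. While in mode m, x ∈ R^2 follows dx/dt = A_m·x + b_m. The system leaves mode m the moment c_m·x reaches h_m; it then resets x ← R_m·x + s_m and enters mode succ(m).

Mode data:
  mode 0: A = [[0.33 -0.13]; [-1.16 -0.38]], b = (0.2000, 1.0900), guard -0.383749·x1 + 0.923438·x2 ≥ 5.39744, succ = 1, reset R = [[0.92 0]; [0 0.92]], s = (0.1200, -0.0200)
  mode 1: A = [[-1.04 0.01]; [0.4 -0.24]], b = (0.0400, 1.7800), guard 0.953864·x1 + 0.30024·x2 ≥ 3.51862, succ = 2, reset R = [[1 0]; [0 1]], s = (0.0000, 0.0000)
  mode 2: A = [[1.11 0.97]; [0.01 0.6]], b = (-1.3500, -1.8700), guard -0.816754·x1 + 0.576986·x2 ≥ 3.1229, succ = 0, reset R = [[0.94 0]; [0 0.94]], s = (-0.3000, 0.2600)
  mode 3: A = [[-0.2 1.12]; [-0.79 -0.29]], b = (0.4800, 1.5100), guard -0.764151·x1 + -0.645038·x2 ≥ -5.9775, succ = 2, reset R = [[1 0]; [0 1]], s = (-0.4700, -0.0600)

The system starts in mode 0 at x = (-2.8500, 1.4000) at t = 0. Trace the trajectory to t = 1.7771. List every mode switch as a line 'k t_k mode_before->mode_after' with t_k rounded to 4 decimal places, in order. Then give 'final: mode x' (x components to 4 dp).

1 0.7523 0->1
final: 1 -1.1103 3.9475

Mode 0: guard c·x = 5.3974 hit at Δt = 0.7523 (t = 0.7523), x⁻ = (-3.7904, 4.2698) → reset → x⁺ = (-3.3672, 3.9082), jump to mode 1
Mode 1: flow for 1.0248 to horizon, guard not reached → x = (-1.1103, 3.9475)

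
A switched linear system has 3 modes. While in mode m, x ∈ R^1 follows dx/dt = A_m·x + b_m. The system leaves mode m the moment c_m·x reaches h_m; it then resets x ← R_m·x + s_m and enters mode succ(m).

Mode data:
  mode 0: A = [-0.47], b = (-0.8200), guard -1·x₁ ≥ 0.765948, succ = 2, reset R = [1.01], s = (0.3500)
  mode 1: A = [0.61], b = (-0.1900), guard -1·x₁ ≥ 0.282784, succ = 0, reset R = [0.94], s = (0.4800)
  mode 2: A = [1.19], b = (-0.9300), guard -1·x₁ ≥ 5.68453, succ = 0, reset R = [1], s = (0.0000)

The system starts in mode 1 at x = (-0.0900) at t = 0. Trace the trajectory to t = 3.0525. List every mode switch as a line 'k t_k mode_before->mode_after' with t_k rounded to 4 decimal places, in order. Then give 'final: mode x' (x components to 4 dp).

1 0.6429 1->0
2 2.1192 0->2
final: 2 -2.8775

Mode 1: guard c·x = 0.2828 hit at Δt = 0.6429 (t = 0.6429), x⁻ = (-0.2828) → reset → x⁺ = (0.2142), jump to mode 0
Mode 0: guard c·x = 0.7659 hit at Δt = 1.4763 (t = 2.1192), x⁻ = (-0.7659) → reset → x⁺ = (-0.4236), jump to mode 2
Mode 2: flow for 0.9333 to horizon, guard not reached → x = (-2.8775)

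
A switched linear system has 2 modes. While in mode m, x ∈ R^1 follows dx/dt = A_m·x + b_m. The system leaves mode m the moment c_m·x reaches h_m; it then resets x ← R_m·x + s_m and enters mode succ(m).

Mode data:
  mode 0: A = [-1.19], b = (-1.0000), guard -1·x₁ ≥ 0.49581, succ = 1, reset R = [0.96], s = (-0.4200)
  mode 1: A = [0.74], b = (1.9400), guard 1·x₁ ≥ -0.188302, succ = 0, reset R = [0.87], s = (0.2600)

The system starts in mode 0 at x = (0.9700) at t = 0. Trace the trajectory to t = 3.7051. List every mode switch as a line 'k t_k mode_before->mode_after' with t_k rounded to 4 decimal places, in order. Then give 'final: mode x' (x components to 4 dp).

1 1.3942 0->1
2 1.8586 1->0
3 2.6989 0->1
4 3.1633 1->0
final: 0 -0.3488

Mode 0: guard c·x = 0.4958 hit at Δt = 1.3942 (t = 1.3942), x⁻ = (-0.4958) → reset → x⁺ = (-0.8960), jump to mode 1
Mode 1: guard c·x = -0.1883 hit at Δt = 0.4644 (t = 1.8586), x⁻ = (-0.1883) → reset → x⁺ = (0.0962), jump to mode 0
Mode 0: guard c·x = 0.4958 hit at Δt = 0.8403 (t = 2.6989), x⁻ = (-0.4958) → reset → x⁺ = (-0.8960), jump to mode 1
Mode 1: guard c·x = -0.1883 hit at Δt = 0.4644 (t = 3.1633), x⁻ = (-0.1883) → reset → x⁺ = (0.0962), jump to mode 0
Mode 0: flow for 0.5418 to horizon, guard not reached → x = (-0.3488)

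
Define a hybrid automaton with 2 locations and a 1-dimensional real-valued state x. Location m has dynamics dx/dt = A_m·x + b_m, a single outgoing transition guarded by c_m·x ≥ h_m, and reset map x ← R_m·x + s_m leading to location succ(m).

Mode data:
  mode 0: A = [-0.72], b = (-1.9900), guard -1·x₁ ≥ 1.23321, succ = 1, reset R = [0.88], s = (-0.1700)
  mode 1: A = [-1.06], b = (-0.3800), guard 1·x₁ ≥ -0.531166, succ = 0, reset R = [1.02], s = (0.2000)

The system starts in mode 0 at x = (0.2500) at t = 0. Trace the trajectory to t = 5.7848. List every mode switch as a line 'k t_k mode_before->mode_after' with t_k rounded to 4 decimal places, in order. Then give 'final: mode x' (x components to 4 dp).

1 0.9410 0->1
2 2.4951 1->0
3 3.1325 0->1
4 4.6866 1->0
5 5.3240 0->1
final: 1 -0.9087

Mode 0: guard c·x = 1.2332 hit at Δt = 0.9410 (t = 0.9410), x⁻ = (-1.2332) → reset → x⁺ = (-1.2552), jump to mode 1
Mode 1: guard c·x = -0.5312 hit at Δt = 1.5541 (t = 2.4951), x⁻ = (-0.5312) → reset → x⁺ = (-0.3418), jump to mode 0
Mode 0: guard c·x = 1.2332 hit at Δt = 0.6374 (t = 3.1325), x⁻ = (-1.2332) → reset → x⁺ = (-1.2552), jump to mode 1
Mode 1: guard c·x = -0.5312 hit at Δt = 1.5541 (t = 4.6866), x⁻ = (-0.5312) → reset → x⁺ = (-0.3418), jump to mode 0
Mode 0: guard c·x = 1.2332 hit at Δt = 0.6374 (t = 5.3240), x⁻ = (-1.2332) → reset → x⁺ = (-1.2552), jump to mode 1
Mode 1: flow for 0.4608 to horizon, guard not reached → x = (-0.9087)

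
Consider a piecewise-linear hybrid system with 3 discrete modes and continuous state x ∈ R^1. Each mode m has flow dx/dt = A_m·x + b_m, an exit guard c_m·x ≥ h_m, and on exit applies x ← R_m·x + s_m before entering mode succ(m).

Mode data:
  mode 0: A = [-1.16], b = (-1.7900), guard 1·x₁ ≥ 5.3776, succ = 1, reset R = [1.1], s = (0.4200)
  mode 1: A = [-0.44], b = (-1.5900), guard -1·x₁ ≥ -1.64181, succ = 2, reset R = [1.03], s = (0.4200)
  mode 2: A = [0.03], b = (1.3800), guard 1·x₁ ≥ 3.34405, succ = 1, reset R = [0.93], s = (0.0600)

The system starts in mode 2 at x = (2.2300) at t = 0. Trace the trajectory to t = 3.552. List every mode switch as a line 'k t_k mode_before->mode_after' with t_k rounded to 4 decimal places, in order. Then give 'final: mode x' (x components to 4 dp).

1 0.7612 2->1
2 1.3413 1->2
3 2.1848 2->1
4 2.7649 1->2
final: 2 3.2606

Mode 2: guard c·x = 3.3441 hit at Δt = 0.7612 (t = 0.7612), x⁻ = (3.3441) → reset → x⁺ = (3.1700), jump to mode 1
Mode 1: guard c·x = -1.6418 hit at Δt = 0.5801 (t = 1.3413), x⁻ = (1.6418) → reset → x⁺ = (2.1111), jump to mode 2
Mode 2: guard c·x = 3.3441 hit at Δt = 0.8435 (t = 2.1848), x⁻ = (3.3441) → reset → x⁺ = (3.1700), jump to mode 1
Mode 1: guard c·x = -1.6418 hit at Δt = 0.5801 (t = 2.7649), x⁻ = (1.6418) → reset → x⁺ = (2.1111), jump to mode 2
Mode 2: flow for 0.7871 to horizon, guard not reached → x = (3.2606)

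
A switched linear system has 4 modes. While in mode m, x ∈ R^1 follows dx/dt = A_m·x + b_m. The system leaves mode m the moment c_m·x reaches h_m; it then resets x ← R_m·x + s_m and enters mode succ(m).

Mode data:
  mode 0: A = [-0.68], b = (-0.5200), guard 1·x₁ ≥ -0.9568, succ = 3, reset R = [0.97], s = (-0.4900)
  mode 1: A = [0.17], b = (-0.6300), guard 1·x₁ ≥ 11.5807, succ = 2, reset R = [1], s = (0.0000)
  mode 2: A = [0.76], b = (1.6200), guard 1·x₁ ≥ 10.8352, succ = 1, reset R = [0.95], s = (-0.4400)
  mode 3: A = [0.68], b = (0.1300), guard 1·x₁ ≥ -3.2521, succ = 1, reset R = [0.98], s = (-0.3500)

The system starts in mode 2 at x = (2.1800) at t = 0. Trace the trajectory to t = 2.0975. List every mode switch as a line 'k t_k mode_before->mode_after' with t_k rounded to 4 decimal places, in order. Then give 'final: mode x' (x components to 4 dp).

Mode 2: guard c·x = 10.8352 hit at Δt = 1.4488 (t = 1.4488), x⁻ = (10.8352) → reset → x⁺ = (9.8534), jump to mode 1
Mode 1: flow for 0.6487 to horizon, guard not reached → x = (10.5702)

1 1.4488 2->1
final: 1 10.5702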